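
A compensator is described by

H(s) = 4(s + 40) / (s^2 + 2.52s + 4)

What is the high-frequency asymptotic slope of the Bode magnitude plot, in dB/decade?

-20 dB/decade

Each pole contributes −20 dB/decade at high frequency; each zero contributes +20 dB/decade.
Net: 1 zero(s) − 2 pole(s) → -20 dB/decade.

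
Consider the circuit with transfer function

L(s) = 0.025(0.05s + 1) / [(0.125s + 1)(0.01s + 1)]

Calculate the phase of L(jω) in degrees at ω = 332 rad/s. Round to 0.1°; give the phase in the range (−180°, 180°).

-75.3°

At ω = 332 rad/s:
zero (1 + j332·0.05) = 1 + j16.6 → |·| ≈ 16.63, ∠ ≈ 86.55°
pole (1 + j332·0.125) = 1 + j41.5 → |·| ≈ 41.512, ∠ ≈ 88.62°
pole (1 + j332·0.01) = 1 + j3.32 → |·| ≈ 3.4673, ∠ ≈ 73.24°
∠L = (86.55°) − (88.62° + 73.24°) = -75.31°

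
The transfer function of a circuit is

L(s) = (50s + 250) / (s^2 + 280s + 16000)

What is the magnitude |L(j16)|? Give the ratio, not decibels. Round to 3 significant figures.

0.0512

Substitute s = j16:
Numerator: 50(j16) + 250 = 250 + j800
Denominator: (j16)^2 + 280(j16) + 16000 = 15744 + j4480
|N| = √(250² + 800²) ≈ 838.15, ∠N ≈ 72.65°
|D| = √(15744² + 4480²) ≈ 16369, ∠D ≈ 15.88°
|L| = 838.15 / 16369 ≈ 0.051203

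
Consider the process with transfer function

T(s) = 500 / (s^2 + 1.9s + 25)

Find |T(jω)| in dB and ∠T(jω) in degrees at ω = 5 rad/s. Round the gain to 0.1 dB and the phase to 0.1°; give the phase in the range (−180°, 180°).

34.4 dB, -90.0°

At s = jω = j5:
quadratic: (j5)² + 1.9·j5 + 25 = 0 + j9.5 → |·| ≈ 9.5, ∠ ≈ 90.00°
|T| = 500 / 9.5 ≈ 52.632
Gain = 20 log₁₀(52.632) ≈ 34.42 dB
∠T = 0.00° − 90.00° = -90.00°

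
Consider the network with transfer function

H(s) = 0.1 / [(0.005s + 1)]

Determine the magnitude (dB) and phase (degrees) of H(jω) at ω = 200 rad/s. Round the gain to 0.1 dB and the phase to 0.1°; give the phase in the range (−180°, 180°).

-23.0 dB, -45.0°

At ω = 200 rad/s:
pole (1 + j200·0.005) = 1 + j1 → |·| ≈ 1.4142, ∠ ≈ 45.00°
|H| = 0.1 · 1 / (1.4142) ≈ 0.070711
Gain = 20 log₁₀(0.070711) ≈ -23.01 dB
∠H = (0°) − (45.00°) = -45.00°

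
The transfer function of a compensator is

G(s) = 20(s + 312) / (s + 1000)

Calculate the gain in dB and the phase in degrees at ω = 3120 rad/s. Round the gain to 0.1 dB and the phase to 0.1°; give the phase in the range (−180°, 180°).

25.6 dB, 12.1°

At s = jω = j3120:
zero (s+312): 312 + j3120 → |·| = √(312²+3120²) = √9831744 ≈ 3135.6, ∠ = arctan(3120/312) ≈ 84.29°
pole (s+1000): 1000 + j3120 → |·| = √(1000²+3120²) = √10734400 ≈ 3276.3, ∠ = arctan(3120/1000) ≈ 72.23°
|G| = 20 · 3135.6 / 3276.3 ≈ 19.141
Gain = 20 log₁₀(19.141) ≈ 25.64 dB
∠G = 84.29° − 72.23° = 12.06°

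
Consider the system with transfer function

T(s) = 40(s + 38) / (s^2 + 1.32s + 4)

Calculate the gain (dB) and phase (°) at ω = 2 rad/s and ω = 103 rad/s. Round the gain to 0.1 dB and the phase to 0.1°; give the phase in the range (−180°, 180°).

ω = 2: 55.2 dB, -87.0°; ω = 103: -7.7 dB, -109.5°

At s = jω = j2:
zero (s+38): 38 + j2 → |·| = √(38²+2²) = √1448 ≈ 38.053, ∠ = arctan(2/38) ≈ 3.01°
quadratic: (j2)² + 1.32·j2 + 4 = 0 + j2.64 → |·| ≈ 2.64, ∠ ≈ 90.00°
|T| = 40 · 38.053 / 2.64 ≈ 576.56
Gain = 20 log₁₀(576.56) ≈ 55.22 dB
∠T = 3.01° − 90.00° = -86.99°

At s = jω = j103:
zero (s+38): 38 + j103 → |·| = √(38²+103²) = √12053 ≈ 109.79, ∠ = arctan(103/38) ≈ 69.75°
quadratic: (j103)² + 1.32·j103 + 4 = -10605 + j135.96 → |·| ≈ 10606, ∠ ≈ 179.27°
|T| = 40 · 109.79 / 10606 ≈ 0.41407
Gain = 20 log₁₀(0.41407) ≈ -7.66 dB
∠T = 69.75° − 179.27° = -109.52°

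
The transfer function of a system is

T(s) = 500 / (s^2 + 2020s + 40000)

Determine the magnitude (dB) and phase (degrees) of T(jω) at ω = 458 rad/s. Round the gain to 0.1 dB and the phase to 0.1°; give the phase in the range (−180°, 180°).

-65.5 dB, -100.4°

Substitute s = j458:
Numerator: 500 = 500 + j0
Denominator: (j458)^2 + 2020(j458) + 40000 = -169764 + j925160
|N| = √(500² + 0²) ≈ 500, ∠N ≈ 0.00°
|D| = √(169764² + 925160²) ≈ 9.4061e+05, ∠D ≈ 100.40°
|T| = 500 / 9.4061e+05 ≈ 0.00053157
Gain = 20 log₁₀(0.00053157) ≈ -65.49 dB
∠T = 0.00° − 100.40° = -100.40°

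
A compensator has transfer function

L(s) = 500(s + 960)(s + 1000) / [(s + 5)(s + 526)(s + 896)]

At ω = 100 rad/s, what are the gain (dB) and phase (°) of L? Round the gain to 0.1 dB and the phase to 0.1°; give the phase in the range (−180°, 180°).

20.0 dB, -92.6°

At s = jω = j100:
zero (s+960): 960 + j100 → |·| = √(960²+100²) = √931600 ≈ 965.19, ∠ = arctan(100/960) ≈ 5.95°
zero (s+1000): 1000 + j100 → |·| = √(1000²+100²) = √1010000 ≈ 1005, ∠ = arctan(100/1000) ≈ 5.71°
pole (s+5): 5 + j100 → |·| = √(5²+100²) = √10025 ≈ 100.12, ∠ = arctan(100/5) ≈ 87.14°
pole (s+526): 526 + j100 → |·| = √(526²+100²) = √286676 ≈ 535.42, ∠ = arctan(100/526) ≈ 10.76°
pole (s+896): 896 + j100 → |·| = √(896²+100²) = √812816 ≈ 901.56, ∠ = arctan(100/896) ≈ 6.37°
|L| = 500 · 9.7002e+05 / 4.8329e+07 ≈ 10.036
Gain = 20 log₁₀(10.036) ≈ 20.03 dB
∠L = 11.66° − 104.27° = -92.61°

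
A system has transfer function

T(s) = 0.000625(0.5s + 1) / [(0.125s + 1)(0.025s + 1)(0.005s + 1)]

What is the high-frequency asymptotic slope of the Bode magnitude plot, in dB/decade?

Each pole contributes −20 dB/decade at high frequency; each zero contributes +20 dB/decade.
Net: 1 zero(s) − 3 pole(s) → -40 dB/decade.

-40 dB/decade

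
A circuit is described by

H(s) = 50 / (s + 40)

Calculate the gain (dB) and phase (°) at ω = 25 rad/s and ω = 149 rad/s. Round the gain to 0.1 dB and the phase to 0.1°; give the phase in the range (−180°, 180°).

At s = jω = j25:
pole (s+40): 40 + j25 → |·| = √(40²+25²) = √2225 ≈ 47.17, ∠ = arctan(25/40) ≈ 32.01°
|H| = 50 / 47.17 ≈ 1.06
Gain = 20 log₁₀(1.06) ≈ 0.51 dB
∠H = 0.00° − 32.01° = -32.01°

At s = jω = j149:
pole (s+40): 40 + j149 → |·| = √(40²+149²) = √23801 ≈ 154.28, ∠ = arctan(149/40) ≈ 74.97°
|H| = 50 / 154.28 ≈ 0.32409
Gain = 20 log₁₀(0.32409) ≈ -9.79 dB
∠H = 0.00° − 74.97° = -74.97°

ω = 25: 0.5 dB, -32.0°; ω = 149: -9.8 dB, -75.0°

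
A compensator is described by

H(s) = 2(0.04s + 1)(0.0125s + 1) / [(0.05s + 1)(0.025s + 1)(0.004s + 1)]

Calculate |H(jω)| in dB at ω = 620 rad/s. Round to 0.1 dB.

-10.4 dB

At ω = 620 rad/s:
zero (1 + j620·0.04) = 1 + j24.8 → |·| ≈ 24.82, ∠ ≈ 87.69°
zero (1 + j620·0.0125) = 1 + j7.75 → |·| ≈ 7.8142, ∠ ≈ 82.65°
pole (1 + j620·0.05) = 1 + j31 → |·| ≈ 31.016, ∠ ≈ 88.15°
pole (1 + j620·0.025) = 1 + j15.5 → |·| ≈ 15.532, ∠ ≈ 86.31°
pole (1 + j620·0.004) = 1 + j2.48 → |·| ≈ 2.674, ∠ ≈ 68.04°
|H| = 2 · 24.82 · 7.8142 / (31.016 · 15.532 · 2.674) ≈ 0.30112
Gain = 20 log₁₀(0.30112) ≈ -10.43 dB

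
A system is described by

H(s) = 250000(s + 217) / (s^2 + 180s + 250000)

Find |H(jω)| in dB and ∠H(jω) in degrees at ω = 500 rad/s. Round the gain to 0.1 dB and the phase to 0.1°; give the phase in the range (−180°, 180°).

63.6 dB, -23.5°

At s = jω = j500:
zero (s+217): 217 + j500 → |·| = √(217²+500²) = √297089 ≈ 545.06, ∠ = arctan(500/217) ≈ 66.54°
quadratic: (j500)² + 180·j500 + 250000 = 0 + j90000 → |·| ≈ 90000, ∠ ≈ 90.00°
|H| = 250000 · 545.06 / 90000 ≈ 1514.1
Gain = 20 log₁₀(1514.1) ≈ 63.60 dB
∠H = 66.54° − 90.00° = -23.46°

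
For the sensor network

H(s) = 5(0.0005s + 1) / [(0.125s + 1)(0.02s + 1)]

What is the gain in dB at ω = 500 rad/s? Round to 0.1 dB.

At ω = 500 rad/s:
zero (1 + j500·0.0005) = 1 + j0.25 → |·| ≈ 1.0308, ∠ ≈ 14.04°
pole (1 + j500·0.125) = 1 + j62.5 → |·| ≈ 62.508, ∠ ≈ 89.08°
pole (1 + j500·0.02) = 1 + j10 → |·| ≈ 10.05, ∠ ≈ 84.29°
|H| = 5 · 1.0308 / (62.508 · 10.05) ≈ 0.0082043
Gain = 20 log₁₀(0.0082043) ≈ -41.72 dB

-41.7 dB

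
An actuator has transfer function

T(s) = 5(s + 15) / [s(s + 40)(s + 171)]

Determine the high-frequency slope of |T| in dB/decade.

-40 dB/decade

Each pole contributes −20 dB/decade at high frequency; each zero contributes +20 dB/decade.
Net: 1 zero(s) − 3 pole(s) → -40 dB/decade.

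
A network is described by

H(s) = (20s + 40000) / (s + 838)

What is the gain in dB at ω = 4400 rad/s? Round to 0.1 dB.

26.7 dB

Substitute s = j4400:
Numerator: 20(j4400) + 40000 = 40000 + j88000
Denominator: (j4400) + 838 = 838 + j4400
|N| = √(40000² + 88000²) ≈ 96664, ∠N ≈ 65.56°
|D| = √(838² + 4400²) ≈ 4479.1, ∠D ≈ 79.22°
|H| = 96664 / 4479.1 ≈ 21.581
Gain = 20 log₁₀(21.581) ≈ 26.68 dB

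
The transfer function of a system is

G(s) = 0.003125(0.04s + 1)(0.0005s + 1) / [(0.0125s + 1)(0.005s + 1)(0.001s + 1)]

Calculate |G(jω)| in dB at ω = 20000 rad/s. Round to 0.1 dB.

-86.0 dB

At ω = 20000 rad/s:
zero (1 + j20000·0.04) = 1 + j800 → |·| ≈ 800, ∠ ≈ 89.93°
zero (1 + j20000·0.0005) = 1 + j10 → |·| ≈ 10.05, ∠ ≈ 84.29°
pole (1 + j20000·0.0125) = 1 + j250 → |·| ≈ 250, ∠ ≈ 89.77°
pole (1 + j20000·0.005) = 1 + j100 → |·| ≈ 100, ∠ ≈ 89.43°
pole (1 + j20000·0.001) = 1 + j20 → |·| ≈ 20.025, ∠ ≈ 87.14°
|G| = 0.003125 · 800 · 10.05 / (250 · 100 · 20.025) ≈ 5.0187e-05
Gain = 20 log₁₀(5.0187e-05) ≈ -85.99 dB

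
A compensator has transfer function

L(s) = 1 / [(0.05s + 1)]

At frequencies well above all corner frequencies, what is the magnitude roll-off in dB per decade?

Each pole contributes −20 dB/decade at high frequency; each zero contributes +20 dB/decade.
Net: 0 zero(s) − 1 pole(s) → -20 dB/decade.

-20 dB/decade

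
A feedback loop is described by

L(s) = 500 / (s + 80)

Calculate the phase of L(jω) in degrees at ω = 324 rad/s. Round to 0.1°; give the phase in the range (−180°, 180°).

At s = jω = j324:
pole (s+80): 80 + j324 → |·| = √(80²+324²) = √111376 ≈ 333.73, ∠ = arctan(324/80) ≈ 76.13°
∠L = 0.00° − 76.13° = -76.13°

-76.1°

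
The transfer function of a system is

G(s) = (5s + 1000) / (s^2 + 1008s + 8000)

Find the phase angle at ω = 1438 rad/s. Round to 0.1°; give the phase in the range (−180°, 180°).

-62.8°

Substitute s = j1438:
Numerator: 5(j1438) + 1000 = 1000 + j7190
Denominator: (j1438)^2 + 1008(j1438) + 8000 = -2059844 + j1449504
|N| = √(1000² + 7190²) ≈ 7259.2, ∠N ≈ 82.08°
|D| = √(2059844² + 1449504²) ≈ 2.5187e+06, ∠D ≈ 144.87°
∠G = 82.08° − 144.87° = -62.79°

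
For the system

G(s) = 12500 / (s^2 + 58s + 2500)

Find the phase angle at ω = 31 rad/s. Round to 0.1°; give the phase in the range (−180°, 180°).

-49.4°

At s = jω = j31:
quadratic: (j31)² + 58·j31 + 2500 = 1539 + j1798 → |·| ≈ 2366.7, ∠ ≈ 49.44°
∠G = 0.00° − 49.44° = -49.44°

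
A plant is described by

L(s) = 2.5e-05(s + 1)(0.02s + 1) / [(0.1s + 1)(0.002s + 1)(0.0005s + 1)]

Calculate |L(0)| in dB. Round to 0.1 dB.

-92.0 dB

L(0) = 2.5e-05 · 1 / 1 = 2.5e-05
20 log₁₀(2.5e-05) ≈ -92.04 dB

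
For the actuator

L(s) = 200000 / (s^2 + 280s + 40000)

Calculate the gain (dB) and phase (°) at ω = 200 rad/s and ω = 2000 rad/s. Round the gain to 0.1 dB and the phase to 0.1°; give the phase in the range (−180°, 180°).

ω = 200: 11.1 dB, -90.0°; ω = 2000: -26.0 dB, -172.0°

At s = jω = j200:
quadratic: (j200)² + 280·j200 + 40000 = 0 + j56000 → |·| ≈ 56000, ∠ ≈ 90.00°
|L| = 200000 / 56000 ≈ 3.5714
Gain = 20 log₁₀(3.5714) ≈ 11.06 dB
∠L = 0.00° − 90.00° = -90.00°

At s = jω = j2000:
quadratic: (j2000)² + 280·j2000 + 40000 = -3960000 + j560000 → |·| ≈ 3.9994e+06, ∠ ≈ 171.95°
|L| = 200000 / 3.9994e+06 ≈ 0.050008
Gain = 20 log₁₀(0.050008) ≈ -26.02 dB
∠L = 0.00° − 171.95° = -171.95°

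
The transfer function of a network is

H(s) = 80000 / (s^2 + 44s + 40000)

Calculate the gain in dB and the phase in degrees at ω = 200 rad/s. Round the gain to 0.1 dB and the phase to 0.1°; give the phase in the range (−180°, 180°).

At s = jω = j200:
quadratic: (j200)² + 44·j200 + 40000 = 0 + j8800 → |·| ≈ 8800, ∠ ≈ 90.00°
|H| = 80000 / 8800 ≈ 9.0909
Gain = 20 log₁₀(9.0909) ≈ 19.17 dB
∠H = 0.00° − 90.00° = -90.00°

19.2 dB, -90.0°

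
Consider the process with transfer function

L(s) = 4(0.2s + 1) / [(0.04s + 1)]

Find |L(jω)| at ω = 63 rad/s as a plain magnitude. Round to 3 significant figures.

18.6

At ω = 63 rad/s:
zero (1 + j63·0.2) = 1 + j12.6 → |·| ≈ 12.64, ∠ ≈ 85.46°
pole (1 + j63·0.04) = 1 + j2.52 → |·| ≈ 2.7112, ∠ ≈ 68.36°
|L| = 4 · 12.64 / (2.7112) ≈ 18.649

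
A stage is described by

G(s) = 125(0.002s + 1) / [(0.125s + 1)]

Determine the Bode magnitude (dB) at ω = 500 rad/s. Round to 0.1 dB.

9.0 dB

At ω = 500 rad/s:
zero (1 + j500·0.002) = 1 + j1 → |·| ≈ 1.4142, ∠ ≈ 45.00°
pole (1 + j500·0.125) = 1 + j62.5 → |·| ≈ 62.508, ∠ ≈ 89.08°
|G| = 125 · 1.4142 / (62.508) ≈ 2.828
Gain = 20 log₁₀(2.828) ≈ 9.03 dB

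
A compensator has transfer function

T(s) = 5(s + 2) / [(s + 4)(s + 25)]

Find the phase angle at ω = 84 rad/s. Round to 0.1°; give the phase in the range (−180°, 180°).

-72.1°

At s = jω = j84:
zero (s+2): 2 + j84 → |·| = √(2²+84²) = √7060 ≈ 84.024, ∠ = arctan(84/2) ≈ 88.64°
pole (s+4): 4 + j84 → |·| = √(4²+84²) = √7072 ≈ 84.095, ∠ = arctan(84/4) ≈ 87.27°
pole (s+25): 25 + j84 → |·| = √(25²+84²) = √7681 ≈ 87.641, ∠ = arctan(84/25) ≈ 73.43°
∠T = 88.64° − 160.70° = -72.06°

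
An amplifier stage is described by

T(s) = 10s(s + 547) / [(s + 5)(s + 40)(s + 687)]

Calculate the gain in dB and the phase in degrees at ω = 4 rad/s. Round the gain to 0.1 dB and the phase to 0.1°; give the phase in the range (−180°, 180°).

-18.2 dB, 45.7°

At s = jω = j4:
zero (s+547): 547 + j4 → |·| = √(547²+4²) = √299225 ≈ 547.01, ∠ = arctan(4/547) ≈ 0.42°
zero at origin: s = j4 → |·| = 4, ∠ = 90.00°
pole (s+5): 5 + j4 → |·| = √(5²+4²) = √41 ≈ 6.4031, ∠ = arctan(4/5) ≈ 38.66°
pole (s+40): 40 + j4 → |·| = √(40²+4²) = √1616 ≈ 40.2, ∠ = arctan(4/40) ≈ 5.71°
pole (s+687): 687 + j4 → |·| = √(687²+4²) = √471985 ≈ 687.01, ∠ = arctan(4/687) ≈ 0.33°
|T| = 10 · 2188 / 1.7684e+05 ≈ 0.12373
Gain = 20 log₁₀(0.12373) ≈ -18.15 dB
∠T = 90.42° − 44.70° = 45.72°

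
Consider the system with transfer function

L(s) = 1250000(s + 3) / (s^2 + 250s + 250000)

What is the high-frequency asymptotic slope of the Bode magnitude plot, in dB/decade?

-20 dB/decade

Each pole contributes −20 dB/decade at high frequency; each zero contributes +20 dB/decade.
Net: 1 zero(s) − 2 pole(s) → -20 dB/decade.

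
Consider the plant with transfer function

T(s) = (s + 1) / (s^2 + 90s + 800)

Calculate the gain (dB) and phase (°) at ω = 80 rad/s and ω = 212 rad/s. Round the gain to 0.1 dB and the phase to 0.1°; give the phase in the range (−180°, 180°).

Substitute s = j80:
Numerator: (j80) + 1 = 1 + j80
Denominator: (j80)^2 + 90(j80) + 800 = -5600 + j7200
|N| = √(1² + 80²) ≈ 80.006, ∠N ≈ 89.28°
|D| = √(5600² + 7200²) ≈ 9121.4, ∠D ≈ 127.87°
|T| = 80.006 / 9121.4 ≈ 0.0087712
Gain = 20 log₁₀(0.0087712) ≈ -41.14 dB
∠T = 89.28° − 127.87° = -38.59°

Substitute s = j212:
Numerator: (j212) + 1 = 1 + j212
Denominator: (j212)^2 + 90(j212) + 800 = -44144 + j19080
|N| = √(1² + 212²) ≈ 212, ∠N ≈ 89.73°
|D| = √(44144² + 19080²) ≈ 48091, ∠D ≈ 156.62°
|T| = 212 / 48091 ≈ 0.0044083
Gain = 20 log₁₀(0.0044083) ≈ -47.11 dB
∠T = 89.73° − 156.62° = -66.89°

ω = 80: -41.1 dB, -38.6°; ω = 212: -47.1 dB, -66.9°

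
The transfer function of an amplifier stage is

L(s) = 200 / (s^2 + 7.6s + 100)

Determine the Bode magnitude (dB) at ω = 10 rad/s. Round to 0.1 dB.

8.4 dB

At s = jω = j10:
quadratic: (j10)² + 7.6·j10 + 100 = 0 + j76 → |·| ≈ 76, ∠ ≈ 90.00°
|L| = 200 / 76 ≈ 2.6316
Gain = 20 log₁₀(2.6316) ≈ 8.40 dB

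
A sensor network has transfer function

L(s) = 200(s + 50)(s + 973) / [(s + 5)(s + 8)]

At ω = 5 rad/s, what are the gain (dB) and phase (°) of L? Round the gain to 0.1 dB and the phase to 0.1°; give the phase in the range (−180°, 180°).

103.3 dB, -71.0°

At s = jω = j5:
zero (s+50): 50 + j5 → |·| = √(50²+5²) = √2525 ≈ 50.249, ∠ = arctan(5/50) ≈ 5.71°
zero (s+973): 973 + j5 → |·| = √(973²+5²) = √946754 ≈ 973.01, ∠ = arctan(5/973) ≈ 0.29°
pole (s+5): 5 + j5 → |·| = √(5²+5²) = √50 ≈ 7.0711, ∠ = arctan(5/5) ≈ 45.00°
pole (s+8): 8 + j5 → |·| = √(8²+5²) = √89 ≈ 9.434, ∠ = arctan(5/8) ≈ 32.01°
|L| = 200 · 48893 / 66.709 ≈ 1.4659e+05
Gain = 20 log₁₀(1.4659e+05) ≈ 103.32 dB
∠L = 6.00° − 77.01° = -71.01°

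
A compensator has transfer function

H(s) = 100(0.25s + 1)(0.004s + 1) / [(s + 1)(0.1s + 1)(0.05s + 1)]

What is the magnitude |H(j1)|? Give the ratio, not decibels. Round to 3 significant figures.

72.4

At ω = 1 rad/s:
zero (1 + j1·0.25) = 1 + j0.25 → |·| ≈ 1.0308, ∠ ≈ 14.04°
zero (1 + j1·0.004) = 1 + j0.004 → |·| ≈ 1, ∠ ≈ 0.23°
pole (1 + j1·1) = 1 + j1 → |·| ≈ 1.4142, ∠ ≈ 45.00°
pole (1 + j1·0.1) = 1 + j0.1 → |·| ≈ 1.005, ∠ ≈ 5.71°
pole (1 + j1·0.05) = 1 + j0.05 → |·| ≈ 1.0012, ∠ ≈ 2.86°
|H| = 100 · 1.0308 · 1 / (1.4142 · 1.005 · 1.0012) ≈ 72.44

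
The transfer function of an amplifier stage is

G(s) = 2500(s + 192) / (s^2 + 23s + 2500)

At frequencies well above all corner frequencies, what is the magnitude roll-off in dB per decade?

-20 dB/decade

Each pole contributes −20 dB/decade at high frequency; each zero contributes +20 dB/decade.
Net: 1 zero(s) − 2 pole(s) → -20 dB/decade.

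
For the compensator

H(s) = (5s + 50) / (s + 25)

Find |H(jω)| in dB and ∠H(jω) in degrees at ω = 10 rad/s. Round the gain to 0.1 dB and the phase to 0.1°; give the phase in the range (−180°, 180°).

Substitute s = j10:
Numerator: 5(j10) + 50 = 50 + j50
Denominator: (j10) + 25 = 25 + j10
|N| = √(50² + 50²) ≈ 70.711, ∠N ≈ 45.00°
|D| = √(25² + 10²) ≈ 26.926, ∠D ≈ 21.80°
|H| = 70.711 / 26.926 ≈ 2.6261
Gain = 20 log₁₀(2.6261) ≈ 8.39 dB
∠H = 45.00° − 21.80° = 23.20°

8.4 dB, 23.2°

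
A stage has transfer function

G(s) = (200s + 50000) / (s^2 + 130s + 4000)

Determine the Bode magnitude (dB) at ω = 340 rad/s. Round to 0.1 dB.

Substitute s = j340:
Numerator: 200(j340) + 50000 = 50000 + j68000
Denominator: (j340)^2 + 130(j340) + 4000 = -111600 + j44200
|N| = √(50000² + 68000²) ≈ 84404, ∠N ≈ 53.67°
|D| = √(111600² + 44200²) ≈ 1.2003e+05, ∠D ≈ 158.39°
|G| = 84404 / 1.2003e+05 ≈ 0.70319
Gain = 20 log₁₀(0.70319) ≈ -3.06 dB

-3.1 dB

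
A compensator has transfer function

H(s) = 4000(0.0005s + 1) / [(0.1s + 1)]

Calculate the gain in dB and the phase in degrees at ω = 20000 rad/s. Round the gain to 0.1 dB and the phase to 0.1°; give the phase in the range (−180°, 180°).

At ω = 20000 rad/s:
zero (1 + j20000·0.0005) = 1 + j10 → |·| ≈ 10.05, ∠ ≈ 84.29°
pole (1 + j20000·0.1) = 1 + j2000 → |·| ≈ 2000, ∠ ≈ 89.97°
|H| = 4000 · 10.05 / (2000) ≈ 20.1
Gain = 20 log₁₀(20.1) ≈ 26.06 dB
∠H = (84.29°) − (89.97°) = -5.68°

26.1 dB, -5.7°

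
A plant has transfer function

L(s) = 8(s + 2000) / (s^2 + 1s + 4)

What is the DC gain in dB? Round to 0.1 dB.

L(0) = 8·2000 / 4 = 4000
20 log₁₀(4000) ≈ 72.04 dB

72.0 dB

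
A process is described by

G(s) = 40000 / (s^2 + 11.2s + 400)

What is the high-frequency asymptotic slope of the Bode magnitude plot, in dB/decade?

-40 dB/decade

Each pole contributes −20 dB/decade at high frequency; each zero contributes +20 dB/decade.
Net: 0 zero(s) − 2 pole(s) → -40 dB/decade.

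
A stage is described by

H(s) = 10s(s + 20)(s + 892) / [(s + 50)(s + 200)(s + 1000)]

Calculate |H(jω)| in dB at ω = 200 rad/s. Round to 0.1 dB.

At s = jω = j200:
zero (s+20): 20 + j200 → |·| = √(20²+200²) = √40400 ≈ 201, ∠ = arctan(200/20) ≈ 84.29°
zero (s+892): 892 + j200 → |·| = √(892²+200²) = √835664 ≈ 914.15, ∠ = arctan(200/892) ≈ 12.64°
zero at origin: s = j200 → |·| = 200, ∠ = 90.00°
pole (s+50): 50 + j200 → |·| = √(50²+200²) = √42500 ≈ 206.16, ∠ = arctan(200/50) ≈ 75.96°
pole (s+200): 200 + j200 → |·| = √(200²+200²) = √80000 ≈ 282.84, ∠ = arctan(200/200) ≈ 45.00°
pole (s+1000): 1000 + j200 → |·| = √(1000²+200²) = √1040000 ≈ 1019.8, ∠ = arctan(200/1000) ≈ 11.31°
|H| = 10 · 3.6749e+07 / 5.9465e+07 ≈ 6.1799
Gain = 20 log₁₀(6.1799) ≈ 15.82 dB

15.8 dB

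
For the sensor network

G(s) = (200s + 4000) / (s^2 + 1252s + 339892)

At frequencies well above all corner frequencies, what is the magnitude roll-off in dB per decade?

-20 dB/decade

Each pole contributes −20 dB/decade at high frequency; each zero contributes +20 dB/decade.
Net: 1 zero(s) − 2 pole(s) → -20 dB/decade.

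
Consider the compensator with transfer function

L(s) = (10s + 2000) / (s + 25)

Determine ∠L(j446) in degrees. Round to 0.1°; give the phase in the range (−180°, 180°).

-20.9°

Substitute s = j446:
Numerator: 10(j446) + 2000 = 2000 + j4460
Denominator: (j446) + 25 = 25 + j446
|N| = √(2000² + 4460²) ≈ 4887.9, ∠N ≈ 65.85°
|D| = √(25² + 446²) ≈ 446.7, ∠D ≈ 86.79°
∠L = 65.85° − 86.79° = -20.94°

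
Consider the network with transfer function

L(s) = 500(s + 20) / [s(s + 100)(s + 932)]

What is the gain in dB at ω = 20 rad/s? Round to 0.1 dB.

-42.6 dB

At s = jω = j20:
zero (s+20): 20 + j20 → |·| = √(20²+20²) = √800 ≈ 28.284, ∠ = arctan(20/20) ≈ 45.00°
pole (s+100): 100 + j20 → |·| = √(100²+20²) = √10400 ≈ 101.98, ∠ = arctan(20/100) ≈ 11.31°
pole (s+932): 932 + j20 → |·| = √(932²+20²) = √869024 ≈ 932.21, ∠ = arctan(20/932) ≈ 1.23°
pole at origin: |s| = 20, ∠ = 90.00° (in denominator)
|L| = 500 · 28.284 / 1.9013e+06 ≈ 0.0074381
Gain = 20 log₁₀(0.0074381) ≈ -42.57 dB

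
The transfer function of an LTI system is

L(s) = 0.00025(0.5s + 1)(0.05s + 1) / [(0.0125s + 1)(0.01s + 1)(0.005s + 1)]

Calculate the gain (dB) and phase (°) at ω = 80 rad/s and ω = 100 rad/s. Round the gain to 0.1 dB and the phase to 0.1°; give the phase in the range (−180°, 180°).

ω = 80: -33.5 dB, 59.1°; ω = 100: -32.0 dB, 44.6°

At ω = 80 rad/s:
zero (1 + j80·0.5) = 1 + j40 → |·| ≈ 40.012, ∠ ≈ 88.57°
zero (1 + j80·0.05) = 1 + j4 → |·| ≈ 4.1231, ∠ ≈ 75.96°
pole (1 + j80·0.0125) = 1 + j1 → |·| ≈ 1.4142, ∠ ≈ 45.00°
pole (1 + j80·0.01) = 1 + j0.8 → |·| ≈ 1.2806, ∠ ≈ 38.66°
pole (1 + j80·0.005) = 1 + j0.4 → |·| ≈ 1.077, ∠ ≈ 21.80°
|L| = 0.00025 · 40.012 · 4.1231 / (1.4142 · 1.2806 · 1.077) ≈ 0.021145
Gain = 20 log₁₀(0.021145) ≈ -33.50 dB
∠L = (88.57° + 75.96°) − (45.00° + 38.66° + 21.80°) = 59.07°

At ω = 100 rad/s:
zero (1 + j100·0.5) = 1 + j50 → |·| ≈ 50.01, ∠ ≈ 88.85°
zero (1 + j100·0.05) = 1 + j5 → |·| ≈ 5.099, ∠ ≈ 78.69°
pole (1 + j100·0.0125) = 1 + j1.25 → |·| ≈ 1.6008, ∠ ≈ 51.34°
pole (1 + j100·0.01) = 1 + j1 → |·| ≈ 1.4142, ∠ ≈ 45.00°
pole (1 + j100·0.005) = 1 + j0.5 → |·| ≈ 1.118, ∠ ≈ 26.57°
|L| = 0.00025 · 50.01 · 5.099 / (1.6008 · 1.4142 · 1.118) ≈ 0.025188
Gain = 20 log₁₀(0.025188) ≈ -31.98 dB
∠L = (88.85° + 78.69°) − (51.34° + 45.00° + 26.57°) = 44.63°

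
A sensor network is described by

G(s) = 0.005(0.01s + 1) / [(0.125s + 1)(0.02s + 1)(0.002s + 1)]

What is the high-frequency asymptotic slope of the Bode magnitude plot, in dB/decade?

-40 dB/decade

Each pole contributes −20 dB/decade at high frequency; each zero contributes +20 dB/decade.
Net: 1 zero(s) − 3 pole(s) → -40 dB/decade.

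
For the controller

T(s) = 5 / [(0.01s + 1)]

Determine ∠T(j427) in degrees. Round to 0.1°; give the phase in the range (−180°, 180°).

-76.8°

At ω = 427 rad/s:
pole (1 + j427·0.01) = 1 + j4.27 → |·| ≈ 4.3855, ∠ ≈ 76.82°
∠T = (0°) − (76.82°) = -76.82°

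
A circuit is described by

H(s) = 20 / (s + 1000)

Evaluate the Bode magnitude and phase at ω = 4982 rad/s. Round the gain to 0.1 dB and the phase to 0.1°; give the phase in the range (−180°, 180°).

-48.1 dB, -78.7°

Substitute s = j4982:
Numerator: 20 = 20 + j0
Denominator: (j4982) + 1000 = 1000 + j4982
|N| = √(20² + 0²) ≈ 20, ∠N ≈ 0.00°
|D| = √(1000² + 4982²) ≈ 5081.4, ∠D ≈ 78.65°
|H| = 20 / 5081.4 ≈ 0.0039359
Gain = 20 log₁₀(0.0039359) ≈ -48.10 dB
∠H = 0.00° − 78.65° = -78.65°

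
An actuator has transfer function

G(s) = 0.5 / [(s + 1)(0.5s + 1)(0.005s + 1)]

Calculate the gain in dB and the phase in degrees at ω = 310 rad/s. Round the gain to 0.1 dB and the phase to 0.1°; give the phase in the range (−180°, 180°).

At ω = 310 rad/s:
pole (1 + j310·1) = 1 + j310 → |·| ≈ 310, ∠ ≈ 89.82°
pole (1 + j310·0.5) = 1 + j155 → |·| ≈ 155, ∠ ≈ 89.63°
pole (1 + j310·0.005) = 1 + j1.55 → |·| ≈ 1.8446, ∠ ≈ 57.17°
|G| = 0.5 · 1 / (310 · 155 · 1.8446) ≈ 5.6412e-06
Gain = 20 log₁₀(5.6412e-06) ≈ -104.97 dB
∠G = (0°) − (89.82° + 89.63° + 57.17°) = -236.62° ≡ 123.38° (principal value)

-105.0 dB, 123.4°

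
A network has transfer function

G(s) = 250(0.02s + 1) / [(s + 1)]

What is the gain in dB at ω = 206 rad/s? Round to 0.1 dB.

At ω = 206 rad/s:
zero (1 + j206·0.02) = 1 + j4.12 → |·| ≈ 4.2396, ∠ ≈ 76.36°
pole (1 + j206·1) = 1 + j206 → |·| ≈ 206, ∠ ≈ 89.72°
|G| = 250 · 4.2396 / (206) ≈ 5.1451
Gain = 20 log₁₀(5.1451) ≈ 14.23 dB

14.2 dB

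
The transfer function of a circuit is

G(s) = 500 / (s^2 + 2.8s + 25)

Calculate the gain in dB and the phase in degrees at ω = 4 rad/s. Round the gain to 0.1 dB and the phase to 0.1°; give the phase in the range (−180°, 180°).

At s = jω = j4:
quadratic: (j4)² + 2.8·j4 + 25 = 9 + j11.2 → |·| ≈ 14.368, ∠ ≈ 51.22°
|G| = 500 / 14.368 ≈ 34.8
Gain = 20 log₁₀(34.8) ≈ 30.83 dB
∠G = 0.00° − 51.22° = -51.22°

30.8 dB, -51.2°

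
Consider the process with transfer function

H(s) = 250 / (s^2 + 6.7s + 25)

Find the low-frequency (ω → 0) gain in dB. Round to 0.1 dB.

H(0) = 250 / 25 = 10
20 log₁₀(10) ≈ 20.00 dB

20.0 dB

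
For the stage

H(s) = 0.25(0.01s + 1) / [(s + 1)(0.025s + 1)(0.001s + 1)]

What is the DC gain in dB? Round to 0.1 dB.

-12.0 dB

H(0) = 0.25 · 1 / 1 = 0.25
20 log₁₀(0.25) ≈ -12.04 dB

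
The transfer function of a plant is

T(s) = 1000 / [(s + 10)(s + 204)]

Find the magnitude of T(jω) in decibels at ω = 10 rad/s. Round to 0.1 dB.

At s = jω = j10:
pole (s+10): 10 + j10 → |·| = √(10²+10²) = √200 ≈ 14.142, ∠ = arctan(10/10) ≈ 45.00°
pole (s+204): 204 + j10 → |·| = √(204²+10²) = √41716 ≈ 204.24, ∠ = arctan(10/204) ≈ 2.81°
|T| = 1000 / 2888.4 ≈ 0.34621
Gain = 20 log₁₀(0.34621) ≈ -9.21 dB

-9.2 dB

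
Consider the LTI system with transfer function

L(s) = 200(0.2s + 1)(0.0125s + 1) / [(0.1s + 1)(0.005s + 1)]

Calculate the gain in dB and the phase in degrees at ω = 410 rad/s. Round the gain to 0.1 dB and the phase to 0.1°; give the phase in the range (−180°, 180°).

At ω = 410 rad/s:
zero (1 + j410·0.2) = 1 + j82 → |·| ≈ 82.006, ∠ ≈ 89.30°
zero (1 + j410·0.0125) = 1 + j5.125 → |·| ≈ 5.2216, ∠ ≈ 78.96°
pole (1 + j410·0.1) = 1 + j41 → |·| ≈ 41.012, ∠ ≈ 88.60°
pole (1 + j410·0.005) = 1 + j2.05 → |·| ≈ 2.2809, ∠ ≈ 64.00°
|L| = 200 · 82.006 · 5.2216 / (41.012 · 2.2809) ≈ 915.51
Gain = 20 log₁₀(915.51) ≈ 59.23 dB
∠L = (89.30° + 78.96°) − (88.60° + 64.00°) = 15.66°

59.2 dB, 15.7°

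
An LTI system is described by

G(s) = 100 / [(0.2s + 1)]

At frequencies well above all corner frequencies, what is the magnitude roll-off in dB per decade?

Each pole contributes −20 dB/decade at high frequency; each zero contributes +20 dB/decade.
Net: 0 zero(s) − 1 pole(s) → -20 dB/decade.

-20 dB/decade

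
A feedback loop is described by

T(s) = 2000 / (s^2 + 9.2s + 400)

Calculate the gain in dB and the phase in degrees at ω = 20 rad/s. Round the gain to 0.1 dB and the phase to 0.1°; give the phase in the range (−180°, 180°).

20.7 dB, -90.0°

At s = jω = j20:
quadratic: (j20)² + 9.2·j20 + 400 = 0 + j184 → |·| ≈ 184, ∠ ≈ 90.00°
|T| = 2000 / 184 ≈ 10.87
Gain = 20 log₁₀(10.87) ≈ 20.72 dB
∠T = 0.00° − 90.00° = -90.00°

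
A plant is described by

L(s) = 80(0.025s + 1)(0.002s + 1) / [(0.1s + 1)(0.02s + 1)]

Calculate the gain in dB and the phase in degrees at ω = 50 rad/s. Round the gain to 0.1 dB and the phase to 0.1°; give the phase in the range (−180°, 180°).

25.0 dB, -66.6°

At ω = 50 rad/s:
zero (1 + j50·0.025) = 1 + j1.25 → |·| ≈ 1.6008, ∠ ≈ 51.34°
zero (1 + j50·0.002) = 1 + j0.1 → |·| ≈ 1.005, ∠ ≈ 5.71°
pole (1 + j50·0.1) = 1 + j5 → |·| ≈ 5.099, ∠ ≈ 78.69°
pole (1 + j50·0.02) = 1 + j1 → |·| ≈ 1.4142, ∠ ≈ 45.00°
|L| = 80 · 1.6008 · 1.005 / (5.099 · 1.4142) ≈ 17.848
Gain = 20 log₁₀(17.848) ≈ 25.03 dB
∠L = (51.34° + 5.71°) − (78.69° + 45.00°) = -66.64°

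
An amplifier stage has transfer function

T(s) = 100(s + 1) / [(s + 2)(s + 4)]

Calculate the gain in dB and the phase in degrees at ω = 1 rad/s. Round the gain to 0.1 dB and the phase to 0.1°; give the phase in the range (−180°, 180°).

23.7 dB, 4.4°

At s = jω = j1:
zero (s+1): 1 + j1 → |·| = √(1²+1²) = √2 ≈ 1.4142, ∠ = arctan(1/1) ≈ 45.00°
pole (s+2): 2 + j1 → |·| = √(2²+1²) = √5 ≈ 2.2361, ∠ = arctan(1/2) ≈ 26.57°
pole (s+4): 4 + j1 → |·| = √(4²+1²) = √17 ≈ 4.1231, ∠ = arctan(1/4) ≈ 14.04°
|T| = 100 · 1.4142 / 9.2197 ≈ 15.339
Gain = 20 log₁₀(15.339) ≈ 23.72 dB
∠T = 45.00° − 40.61° = 4.39°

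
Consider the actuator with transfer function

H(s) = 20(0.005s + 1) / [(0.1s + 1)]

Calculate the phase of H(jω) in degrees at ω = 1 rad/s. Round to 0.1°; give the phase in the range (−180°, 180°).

-5.4°

At ω = 1 rad/s:
zero (1 + j1·0.005) = 1 + j0.005 → |·| ≈ 1, ∠ ≈ 0.29°
pole (1 + j1·0.1) = 1 + j0.1 → |·| ≈ 1.005, ∠ ≈ 5.71°
∠H = (0.29°) − (5.71°) = -5.42°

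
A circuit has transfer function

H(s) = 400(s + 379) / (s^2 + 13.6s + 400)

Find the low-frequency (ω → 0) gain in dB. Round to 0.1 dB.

H(0) = 400·379 / 400 = 379
20 log₁₀(379) ≈ 51.57 dB

51.6 dB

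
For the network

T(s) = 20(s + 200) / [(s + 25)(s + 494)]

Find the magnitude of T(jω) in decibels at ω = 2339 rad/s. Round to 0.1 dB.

At s = jω = j2339:
zero (s+200): 200 + j2339 → |·| = √(200²+2339²) = √5510921 ≈ 2347.5, ∠ = arctan(2339/200) ≈ 85.11°
pole (s+25): 25 + j2339 → |·| = √(25²+2339²) = √5471546 ≈ 2339.1, ∠ = arctan(2339/25) ≈ 89.39°
pole (s+494): 494 + j2339 → |·| = √(494²+2339²) = √5714957 ≈ 2390.6, ∠ = arctan(2339/494) ≈ 78.07°
|T| = 20 · 2347.5 / 5.5919e+06 ≈ 0.0083961
Gain = 20 log₁₀(0.0083961) ≈ -41.52 dB

-41.5 dB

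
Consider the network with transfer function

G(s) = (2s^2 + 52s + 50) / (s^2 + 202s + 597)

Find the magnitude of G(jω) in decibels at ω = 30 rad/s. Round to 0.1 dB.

-8.3 dB

Substitute s = j30:
Numerator: 2(j30)^2 + 52(j30) + 50 = -1750 + j1560
Denominator: (j30)^2 + 202(j30) + 597 = -303 + j6060
|N| = √(1750² + 1560²) ≈ 2344.4, ∠N ≈ 138.29°
|D| = √(303² + 6060²) ≈ 6067.6, ∠D ≈ 92.86°
|G| = 2344.4 / 6067.6 ≈ 0.38638
Gain = 20 log₁₀(0.38638) ≈ -8.26 dB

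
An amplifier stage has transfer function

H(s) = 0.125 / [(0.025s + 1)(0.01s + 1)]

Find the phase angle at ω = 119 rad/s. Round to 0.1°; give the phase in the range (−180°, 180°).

At ω = 119 rad/s:
pole (1 + j119·0.025) = 1 + j2.975 → |·| ≈ 3.1386, ∠ ≈ 71.42°
pole (1 + j119·0.01) = 1 + j1.19 → |·| ≈ 1.5544, ∠ ≈ 49.96°
∠H = (0°) − (71.42° + 49.96°) = -121.38°

-121.4°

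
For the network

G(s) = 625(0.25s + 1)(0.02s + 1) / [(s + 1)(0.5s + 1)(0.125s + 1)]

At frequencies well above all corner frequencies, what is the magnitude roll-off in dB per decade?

-20 dB/decade

Each pole contributes −20 dB/decade at high frequency; each zero contributes +20 dB/decade.
Net: 2 zero(s) − 3 pole(s) → -20 dB/decade.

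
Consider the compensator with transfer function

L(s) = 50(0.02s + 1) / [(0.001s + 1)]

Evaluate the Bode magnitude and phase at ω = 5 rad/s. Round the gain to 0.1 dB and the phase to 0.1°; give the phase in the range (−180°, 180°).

34.0 dB, 5.4°

At ω = 5 rad/s:
zero (1 + j5·0.02) = 1 + j0.1 → |·| ≈ 1.005, ∠ ≈ 5.71°
pole (1 + j5·0.001) = 1 + j0.005 → |·| ≈ 1, ∠ ≈ 0.29°
|L| = 50 · 1.005 / (1) ≈ 50.25
Gain = 20 log₁₀(50.25) ≈ 34.02 dB
∠L = (5.71°) − (0.29°) = 5.42°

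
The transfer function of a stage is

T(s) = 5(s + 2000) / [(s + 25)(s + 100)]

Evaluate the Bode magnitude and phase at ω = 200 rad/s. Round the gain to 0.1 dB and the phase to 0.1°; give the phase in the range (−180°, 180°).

-13.0 dB, -140.6°

At s = jω = j200:
zero (s+2000): 2000 + j200 → |·| = √(2000²+200²) = √4040000 ≈ 2010, ∠ = arctan(200/2000) ≈ 5.71°
pole (s+25): 25 + j200 → |·| = √(25²+200²) = √40625 ≈ 201.56, ∠ = arctan(200/25) ≈ 82.87°
pole (s+100): 100 + j200 → |·| = √(100²+200²) = √50000 ≈ 223.61, ∠ = arctan(200/100) ≈ 63.43°
|T| = 5 · 2010 / 45071 ≈ 0.22298
Gain = 20 log₁₀(0.22298) ≈ -13.03 dB
∠T = 5.71° − 146.30° = -140.59°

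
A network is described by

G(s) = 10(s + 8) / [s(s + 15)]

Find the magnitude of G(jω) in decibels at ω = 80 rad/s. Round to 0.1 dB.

At s = jω = j80:
zero (s+8): 8 + j80 → |·| = √(8²+80²) = √6464 ≈ 80.399, ∠ = arctan(80/8) ≈ 84.29°
pole (s+15): 15 + j80 → |·| = √(15²+80²) = √6625 ≈ 81.394, ∠ = arctan(80/15) ≈ 79.38°
pole at origin: |s| = 80, ∠ = 90.00° (in denominator)
|G| = 10 · 80.399 / 6511.5 ≈ 0.12347
Gain = 20 log₁₀(0.12347) ≈ -18.17 dB

-18.2 dB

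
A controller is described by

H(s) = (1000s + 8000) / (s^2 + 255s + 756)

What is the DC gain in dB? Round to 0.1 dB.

H(0) = 8000 / 756 ≈ 10.582
20 log₁₀(10.582) ≈ 20.49 dB

20.5 dB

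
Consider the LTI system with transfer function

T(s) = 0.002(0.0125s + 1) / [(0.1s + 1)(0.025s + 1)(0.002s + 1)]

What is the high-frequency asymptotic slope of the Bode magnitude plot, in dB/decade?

Each pole contributes −20 dB/decade at high frequency; each zero contributes +20 dB/decade.
Net: 1 zero(s) − 3 pole(s) → -40 dB/decade.

-40 dB/decade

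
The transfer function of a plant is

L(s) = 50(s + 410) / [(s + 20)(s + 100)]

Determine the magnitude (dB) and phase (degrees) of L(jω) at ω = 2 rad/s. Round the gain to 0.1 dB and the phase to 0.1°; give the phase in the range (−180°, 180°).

At s = jω = j2:
zero (s+410): 410 + j2 → |·| = √(410²+2²) = √168104 ≈ 410, ∠ = arctan(2/410) ≈ 0.28°
pole (s+20): 20 + j2 → |·| = √(20²+2²) = √404 ≈ 20.1, ∠ = arctan(2/20) ≈ 5.71°
pole (s+100): 100 + j2 → |·| = √(100²+2²) = √10004 ≈ 100.02, ∠ = arctan(2/100) ≈ 1.15°
|L| = 50 · 410 / 2010.4 ≈ 10.197
Gain = 20 log₁₀(10.197) ≈ 20.17 dB
∠L = 0.28° − 6.86° = -6.58°

20.2 dB, -6.6°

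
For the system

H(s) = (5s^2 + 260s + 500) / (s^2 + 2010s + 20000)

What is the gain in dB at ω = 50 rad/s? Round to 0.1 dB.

-15.2 dB

Substitute s = j50:
Numerator: 5(j50)^2 + 260(j50) + 500 = -12000 + j13000
Denominator: (j50)^2 + 2010(j50) + 20000 = 17500 + j100500
|N| = √(12000² + 13000²) ≈ 17692, ∠N ≈ 132.71°
|D| = √(17500² + 100500²) ≈ 1.0201e+05, ∠D ≈ 80.12°
|H| = 17692 / 1.0201e+05 ≈ 0.17343
Gain = 20 log₁₀(0.17343) ≈ -15.22 dB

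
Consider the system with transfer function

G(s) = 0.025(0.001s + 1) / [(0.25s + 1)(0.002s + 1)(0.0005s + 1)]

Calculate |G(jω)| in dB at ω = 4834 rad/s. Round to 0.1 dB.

At ω = 4834 rad/s:
zero (1 + j4834·0.001) = 1 + j4.834 → |·| ≈ 4.9364, ∠ ≈ 78.31°
pole (1 + j4834·0.25) = 1 + j1208.5 → |·| ≈ 1208.5, ∠ ≈ 89.95°
pole (1 + j4834·0.002) = 1 + j9.668 → |·| ≈ 9.7196, ∠ ≈ 84.09°
pole (1 + j4834·0.0005) = 1 + j2.417 → |·| ≈ 2.6157, ∠ ≈ 67.52°
|G| = 0.025 · 4.9364 / (1208.5 · 9.7196 · 2.6157) ≈ 4.0167e-06
Gain = 20 log₁₀(4.0167e-06) ≈ -107.92 dB

-107.9 dB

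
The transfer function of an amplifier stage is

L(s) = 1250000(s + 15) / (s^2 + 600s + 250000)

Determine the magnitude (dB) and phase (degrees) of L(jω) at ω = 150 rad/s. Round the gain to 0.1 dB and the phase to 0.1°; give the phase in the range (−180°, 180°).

At s = jω = j150:
zero (s+15): 15 + j150 → |·| = √(15²+150²) = √22725 ≈ 150.75, ∠ = arctan(150/15) ≈ 84.29°
quadratic: (j150)² + 600·j150 + 250000 = 227500 + j90000 → |·| ≈ 2.4466e+05, ∠ ≈ 21.58°
|L| = 1250000 · 150.75 / 2.4466e+05 ≈ 770.2
Gain = 20 log₁₀(770.2) ≈ 57.73 dB
∠L = 84.29° − 21.58° = 62.71°

57.7 dB, 62.7°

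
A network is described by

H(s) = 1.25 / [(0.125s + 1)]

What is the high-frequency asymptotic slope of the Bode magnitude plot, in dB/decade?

-20 dB/decade

Each pole contributes −20 dB/decade at high frequency; each zero contributes +20 dB/decade.
Net: 0 zero(s) − 1 pole(s) → -20 dB/decade.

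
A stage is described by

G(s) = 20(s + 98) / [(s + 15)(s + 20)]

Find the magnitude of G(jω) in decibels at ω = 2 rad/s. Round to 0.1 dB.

16.2 dB

At s = jω = j2:
zero (s+98): 98 + j2 → |·| = √(98²+2²) = √9608 ≈ 98.02, ∠ = arctan(2/98) ≈ 1.17°
pole (s+15): 15 + j2 → |·| = √(15²+2²) = √229 ≈ 15.133, ∠ = arctan(2/15) ≈ 7.59°
pole (s+20): 20 + j2 → |·| = √(20²+2²) = √404 ≈ 20.1, ∠ = arctan(2/20) ≈ 5.71°
|G| = 20 · 98.02 / 304.17 ≈ 6.4451
Gain = 20 log₁₀(6.4451) ≈ 16.18 dB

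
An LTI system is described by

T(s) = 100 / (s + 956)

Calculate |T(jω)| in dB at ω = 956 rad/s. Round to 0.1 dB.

-22.6 dB

At s = jω = j956:
pole (s+956): 956 + j956 → |·| = √(956²+956²) = √1827872 ≈ 1352, ∠ = arctan(956/956) ≈ 45.00°
|T| = 100 / 1352 ≈ 0.073964
Gain = 20 log₁₀(0.073964) ≈ -22.62 dB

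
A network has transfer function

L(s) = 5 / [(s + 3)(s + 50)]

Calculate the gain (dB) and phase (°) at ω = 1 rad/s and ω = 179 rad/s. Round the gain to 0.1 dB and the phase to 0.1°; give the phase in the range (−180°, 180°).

At s = jω = j1:
pole (s+3): 3 + j1 → |·| = √(3²+1²) = √10 ≈ 3.1623, ∠ = arctan(1/3) ≈ 18.43°
pole (s+50): 50 + j1 → |·| = √(50²+1²) = √2501 ≈ 50.01, ∠ = arctan(1/50) ≈ 1.15°
|L| = 5 / 158.15 ≈ 0.031616
Gain = 20 log₁₀(0.031616) ≈ -30.00 dB
∠L = 0.00° − 19.58° = -19.58°

At s = jω = j179:
pole (s+3): 3 + j179 → |·| = √(3²+179²) = √32050 ≈ 179.03, ∠ = arctan(179/3) ≈ 89.04°
pole (s+50): 50 + j179 → |·| = √(50²+179²) = √34541 ≈ 185.85, ∠ = arctan(179/50) ≈ 74.39°
|L| = 5 / 33273 ≈ 0.00015027
Gain = 20 log₁₀(0.00015027) ≈ -76.46 dB
∠L = 0.00° − 163.43° = -163.43°

ω = 1: -30.0 dB, -19.6°; ω = 179: -76.5 dB, -163.4°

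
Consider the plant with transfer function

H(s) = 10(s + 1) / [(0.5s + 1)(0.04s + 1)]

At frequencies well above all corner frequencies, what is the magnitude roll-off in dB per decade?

Each pole contributes −20 dB/decade at high frequency; each zero contributes +20 dB/decade.
Net: 1 zero(s) − 2 pole(s) → -20 dB/decade.

-20 dB/decade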